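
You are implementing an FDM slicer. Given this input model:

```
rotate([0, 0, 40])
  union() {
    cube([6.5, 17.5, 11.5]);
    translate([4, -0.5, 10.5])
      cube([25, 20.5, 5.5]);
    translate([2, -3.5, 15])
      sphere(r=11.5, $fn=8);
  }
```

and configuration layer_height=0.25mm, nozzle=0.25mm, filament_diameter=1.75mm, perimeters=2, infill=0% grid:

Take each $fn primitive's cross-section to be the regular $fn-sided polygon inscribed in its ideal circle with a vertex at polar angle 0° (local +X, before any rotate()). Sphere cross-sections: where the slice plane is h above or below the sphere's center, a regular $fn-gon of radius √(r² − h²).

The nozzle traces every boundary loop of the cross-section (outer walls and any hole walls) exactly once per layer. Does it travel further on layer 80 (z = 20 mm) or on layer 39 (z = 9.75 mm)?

layer 39 (z = 9.75 mm)

Layer 80 (z = 20): the cube is not intersected at this z (z outside [0, 11.5]); the cube at (4, -0.5) does not reach this height (z outside [10.5, 16]); the r=11.5 sphere at (2, -3.5) slices to a regular 8-gon of circumradius 10.356 (√(r²−h²) with h=5 from center) (perimeter = 2·8·10.356·sin(180°/8) = 63.41 mm); Taking the union: only the r=11.5 sphere at (2, -3.5) is present, so the union is just that shape — boundary = 63.41 mm; (whole slice rotated 40° about Z — lengths, areas and connectivity unchanged). So its perimeter = 63.41 mm. Layer 39 (z = 9.75): the 6.5×17.5 cube contributes its full rectangle (perimeter 48.00 mm); the cube at (4, -0.5) is absent (z outside [10.5, 16]); the r=11.5 sphere at (2, -3.5) slices to a regular 8-gon of circumradius 10.232 (√(r²−h²) with h=5.25 from center) (perimeter = 2·8·10.232·sin(180°/8) = 62.65 mm); Combining (union): the regions partially overlap (shared area 38.73 mm²), so the edge portions inside another operand are dropped and the merged outline is re-measured after clipping — boundary = 86.34 mm; (whole slice rotated 40° about Z — lengths, areas and connectivity unchanged). So its perimeter = 86.34 mm. Layer 39 is larger (86.34 vs 63.41 mm).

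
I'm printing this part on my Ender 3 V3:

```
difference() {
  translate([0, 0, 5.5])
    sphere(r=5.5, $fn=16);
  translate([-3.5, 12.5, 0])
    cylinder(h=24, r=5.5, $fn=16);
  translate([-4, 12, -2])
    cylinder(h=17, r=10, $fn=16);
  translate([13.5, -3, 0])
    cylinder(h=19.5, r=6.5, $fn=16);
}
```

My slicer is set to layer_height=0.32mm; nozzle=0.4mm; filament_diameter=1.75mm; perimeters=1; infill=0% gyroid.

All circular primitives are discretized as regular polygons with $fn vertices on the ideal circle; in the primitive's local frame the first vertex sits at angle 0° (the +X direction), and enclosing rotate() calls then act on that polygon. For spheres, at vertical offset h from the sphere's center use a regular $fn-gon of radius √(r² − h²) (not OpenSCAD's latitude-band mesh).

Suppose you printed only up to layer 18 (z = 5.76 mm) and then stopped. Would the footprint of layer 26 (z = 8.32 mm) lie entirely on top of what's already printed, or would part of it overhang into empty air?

Compare the two slices. At z = 5.76: the r=5.5 sphere contributes a regular 16-gon of circumradius √(5.5²−0.26²) = 5.494 (area = (16/2)·5.494²·sin(360°/16) = 92.40 mm²); the cylinder at (-3.5, 12.5): section is a regular 16-gon, circumradius r=5.5 (area = (16/2)·5.500²·sin(360°/16) = 92.61 mm²); the r=10 cylinder at (-4, 12) gives a regular 16-gon of circumradius 10 (constant along its height) (area = (16/2)·10.000²·sin(360°/16) = 306.15 mm²); the r=6.5 cylinder at (13.5, -3) gives a regular 16-gon of circumradius 6.5 (constant along its height) (area = (16/2)·6.500²·sin(360°/16) = 129.35 mm²); Taking the first minus the rest: starting from the r=5.5 sphere (92.40 mm²), the r=5.5 cylinder at (-3.5, 12.5) misses the remaining region (no effect); the r=10 cylinder at (-4, 12) partially overlaps it — only the 14.62 mm² overlap (of its 306.15 mm²) is removed, clipping the outline; the r=6.5 cylinder at (13.5, -3) misses the remaining region (no effect) — area = 77.78 mm². At z = 8.32: the r=5.5 sphere slices to a regular 16-gon of circumradius 4.722 (√(r²−h²) with h=2.82 from center) (area = (16/2)·4.722²·sin(360°/16) = 68.26 mm²); the cylinder at (-3.5, 12.5): section is a regular 16-gon, circumradius r=5.5 (area = (16/2)·5.500²·sin(360°/16) = 92.61 mm²); the r=10 cylinder at (-4, 12) contributes a regular 16-gon of circumradius 10 (area = (16/2)·10.000²·sin(360°/16) = 306.15 mm²); the r=6.5 cylinder at (13.5, -3) contributes a regular 16-gon of circumradius 6.5 (area = (16/2)·6.500²·sin(360°/16) = 129.35 mm²); After the difference (first − rest): starting from the r=5.5 sphere (68.26 mm²), the r=5.5 cylinder at (-3.5, 12.5) misses the remaining region (no effect); the r=10 cylinder at (-4, 12) partially overlaps it — only the 8.37 mm² overlap (of its 306.15 mm²) is removed, clipping the outline; the r=6.5 cylinder at (13.5, -3) misses the remaining region (no effect) — area = 59.89 mm². Checking containment: the cross-section at z = 8.32 is a subset of the cross-section at z = 5.76.

entirely on top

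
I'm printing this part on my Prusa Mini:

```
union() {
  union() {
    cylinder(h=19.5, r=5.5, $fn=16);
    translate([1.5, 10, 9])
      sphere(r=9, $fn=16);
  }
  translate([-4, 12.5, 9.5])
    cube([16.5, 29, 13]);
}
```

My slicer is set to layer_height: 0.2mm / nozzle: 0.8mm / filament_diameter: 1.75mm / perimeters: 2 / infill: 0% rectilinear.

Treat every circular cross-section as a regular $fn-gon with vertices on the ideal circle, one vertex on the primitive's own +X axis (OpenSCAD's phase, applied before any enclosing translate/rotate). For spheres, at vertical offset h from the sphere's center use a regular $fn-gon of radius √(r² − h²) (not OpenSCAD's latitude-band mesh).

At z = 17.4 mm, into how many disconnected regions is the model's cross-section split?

At z = 17.4 mm: the r=5.5 cylinder contributes a regular 16-gon of circumradius 5.5; the r=9 sphere at (1.5, 10) contributes a regular 16-gon of circumradius √(9²−8.4²) = 3.231; Combining (union): the 2 present regions are separate (no shared area or edge), so areas and boundary lengths simply add and each stays a separate island — 2 connected regions; the cube at (-4, 12.5) (footprint 16.5×29) is included at this height; Merging all regions: the regions partially overlap (shared area 1.86 mm²), so overlapping operands fuse into one piece — 2 connected regions. The result has 2 disconnected regions.

2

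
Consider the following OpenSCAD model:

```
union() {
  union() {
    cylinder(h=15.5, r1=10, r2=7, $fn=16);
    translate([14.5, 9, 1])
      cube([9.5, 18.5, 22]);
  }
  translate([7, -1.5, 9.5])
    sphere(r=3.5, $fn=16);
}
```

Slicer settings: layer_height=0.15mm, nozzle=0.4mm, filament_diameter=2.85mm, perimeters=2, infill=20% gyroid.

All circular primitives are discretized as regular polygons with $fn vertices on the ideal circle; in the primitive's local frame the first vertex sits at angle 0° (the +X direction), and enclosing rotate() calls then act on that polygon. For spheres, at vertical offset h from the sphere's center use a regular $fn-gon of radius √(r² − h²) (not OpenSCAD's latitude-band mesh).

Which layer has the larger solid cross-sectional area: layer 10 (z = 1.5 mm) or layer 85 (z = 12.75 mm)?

layer 10 (z = 1.5 mm)

Layer 10 (z = 1.5): the cone contributes a regular 16-gon of circumradius 9.710 (interpolated between r1=10 and r2=7 at t=0.097) (area = (16/2)·9.710²·sin(360°/16) = 288.63 mm²); the cube at (14.5, 9) is present — its section is the full 9.5×18.5 rectangle (area 175.75 mm²); Combining (union): the 2 present regions are separate (no shared area or edge), so areas and boundary lengths simply add and each stays a separate island — area = 464.38 mm²; the sphere at (7, -1.5) is absent (|z−center|=8.000 > r=3.5); Combining (union): only that combined region is present, so the union is just that shape — area = 464.38 mm². So its area = 464.38 mm². Layer 85 (z = 12.75): the cone: at t=0.823 of its height the radius interpolates to r₁+(r₂−r₁)t = 7.532, giving a regular 16-gon of that circumradius (area = (16/2)·7.532²·sin(360°/16) = 173.69 mm²); the cube at (14.5, 9) is present — its section is the full 9.5×18.5 rectangle (area 175.75 mm²); Combining (union): the 2 present regions are separate (no shared area or edge), so areas and boundary lengths simply add and each stays a separate island — area = 349.44 mm²; the sphere at (7, -1.5): section is a regular 16-gon, circumradius = √(r²−h²) = √(3.5²−3.25²) = 1.299 (area = (16/2)·1.299²·sin(360°/16) = 5.17 mm²); Combining (union): the regions partially overlap — summed areas 354.61 mm² minus the doubly-counted overlap 3.17 mm² gives 351.44 mm² — area = 351.44 mm². So its area = 351.44 mm². Layer 10 is larger (464.38 vs 351.44 mm²).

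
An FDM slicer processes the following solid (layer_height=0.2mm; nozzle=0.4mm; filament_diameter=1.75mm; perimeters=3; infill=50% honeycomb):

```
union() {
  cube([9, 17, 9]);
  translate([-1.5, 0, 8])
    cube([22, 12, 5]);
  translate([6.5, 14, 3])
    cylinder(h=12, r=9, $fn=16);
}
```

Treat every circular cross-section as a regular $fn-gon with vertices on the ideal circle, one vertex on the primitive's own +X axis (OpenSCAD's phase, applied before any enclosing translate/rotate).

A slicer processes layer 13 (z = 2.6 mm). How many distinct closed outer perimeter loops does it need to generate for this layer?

1

At z = 2.6 mm: the cube is present — its section is the full 9×17 rectangle; the cube at (-1.5, 0) does not reach this height (z outside [8, 13]); the cylinder at (6.5, 14) is not intersected at this z (z outside [3, 15]); Combining (union): only the 9×17 cube is present, so the union is just that shape — 1 connected region. The result has 1 disconnected region.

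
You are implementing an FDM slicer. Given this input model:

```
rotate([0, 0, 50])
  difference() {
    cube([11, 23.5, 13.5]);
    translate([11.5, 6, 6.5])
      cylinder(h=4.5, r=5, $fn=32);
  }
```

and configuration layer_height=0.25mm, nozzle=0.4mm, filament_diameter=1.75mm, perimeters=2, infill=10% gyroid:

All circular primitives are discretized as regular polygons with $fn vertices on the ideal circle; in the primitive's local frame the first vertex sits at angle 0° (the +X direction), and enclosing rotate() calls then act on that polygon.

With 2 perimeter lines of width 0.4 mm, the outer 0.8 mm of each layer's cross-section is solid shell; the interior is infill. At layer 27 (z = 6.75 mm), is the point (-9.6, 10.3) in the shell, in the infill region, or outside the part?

infill

At z = 6.75 mm: the cube (footprint 11×23.5) is included at this height; the r=5 cylinder at (11.5, 6) gives a regular 32-gon of circumradius 5 (constant along its height); After the difference (first − rest): starting from the 11×23.5 cube, the r=5 cylinder at (11.5, 6) partially overlaps it — only the 34.04 mm² overlap (of its 78.04 mm²) is removed, clipping the outline — 1 connected region; (whole slice rotated 50° about Z — lengths, areas and connectivity unchanged). Overall, the cross-section is a single solid region. Undo the 50° rotation: the query point maps to (1.719, 13.975) in the un-rotated model frame. The nearest boundary edge runs (0.00, 0.00)→(0.00, 23.50); distance from the point to it = 1.72 mm. The point is inside the cross-section and 1.72 mm from the nearest boundary — more than the 0.8 mm shell width (2 × 0.4), so it's in the infill interior.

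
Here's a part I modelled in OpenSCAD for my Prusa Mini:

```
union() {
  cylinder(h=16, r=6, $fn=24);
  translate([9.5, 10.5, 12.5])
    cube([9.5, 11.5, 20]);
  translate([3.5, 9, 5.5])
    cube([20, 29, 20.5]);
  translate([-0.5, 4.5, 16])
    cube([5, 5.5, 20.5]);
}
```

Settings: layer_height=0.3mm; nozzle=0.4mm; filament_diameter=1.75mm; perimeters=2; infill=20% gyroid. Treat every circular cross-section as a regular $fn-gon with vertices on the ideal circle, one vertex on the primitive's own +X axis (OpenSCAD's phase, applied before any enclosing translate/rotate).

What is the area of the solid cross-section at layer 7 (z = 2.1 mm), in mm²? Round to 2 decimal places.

111.81 mm²

At z = 2.1 mm: the r=6 cylinder gives a regular 24-gon of circumradius 6 (constant along its height) (area = (24/2)·6.000²·sin(360°/24) = 111.81 mm²); the cube at (9.5, 10.5) is absent (z outside [12.5, 32.5]); the cube at (3.5, 9) is absent (z outside [5.5, 26]); the cube at (-0.5, 4.5) is absent (z outside [16, 36.5]); Taking the union: only the r=6 cylinder is present, so the union is just that shape — area = 111.81 mm². Overall, the cross-section is a single solid region. Net area = 111.81 mm².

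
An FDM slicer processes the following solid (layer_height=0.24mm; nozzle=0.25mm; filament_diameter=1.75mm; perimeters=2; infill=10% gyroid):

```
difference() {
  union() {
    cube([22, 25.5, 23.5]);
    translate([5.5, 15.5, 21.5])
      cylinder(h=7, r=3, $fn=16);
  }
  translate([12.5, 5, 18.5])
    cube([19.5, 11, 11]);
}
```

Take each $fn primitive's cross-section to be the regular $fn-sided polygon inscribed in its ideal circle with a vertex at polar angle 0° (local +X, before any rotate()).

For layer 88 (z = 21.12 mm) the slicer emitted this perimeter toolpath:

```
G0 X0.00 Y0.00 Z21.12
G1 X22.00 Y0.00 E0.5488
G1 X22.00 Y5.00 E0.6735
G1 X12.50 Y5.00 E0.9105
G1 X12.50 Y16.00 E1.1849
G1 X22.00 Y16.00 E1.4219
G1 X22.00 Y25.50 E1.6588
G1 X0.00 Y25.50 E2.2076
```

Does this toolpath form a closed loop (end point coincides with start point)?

Start point (G0): (0.00, 0.00). End point (last G1): the path does not return to the start — open.

no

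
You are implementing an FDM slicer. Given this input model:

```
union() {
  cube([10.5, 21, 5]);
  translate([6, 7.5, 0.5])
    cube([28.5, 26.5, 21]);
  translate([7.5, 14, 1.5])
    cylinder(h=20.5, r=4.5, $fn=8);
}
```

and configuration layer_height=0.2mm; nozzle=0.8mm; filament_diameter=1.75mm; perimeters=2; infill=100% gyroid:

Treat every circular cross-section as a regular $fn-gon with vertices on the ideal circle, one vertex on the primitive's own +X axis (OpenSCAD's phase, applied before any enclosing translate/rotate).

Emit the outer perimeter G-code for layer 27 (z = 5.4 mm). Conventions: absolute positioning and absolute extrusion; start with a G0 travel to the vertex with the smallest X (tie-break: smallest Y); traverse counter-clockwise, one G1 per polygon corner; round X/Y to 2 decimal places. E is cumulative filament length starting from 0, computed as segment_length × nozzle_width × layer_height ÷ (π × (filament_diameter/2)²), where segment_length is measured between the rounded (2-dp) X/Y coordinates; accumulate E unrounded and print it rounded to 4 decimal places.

At z = 5.4 mm: the cube is absent (z outside [0, 5]); the cube at (6, 7.5) (footprint 28.5×26.5) is included at this height; the cylinder at (7.5, 14): section is a regular 8-gon, circumradius r=4.5; Taking the union: the regions partially overlap (shared area 41.21 mm²), so overlapping operands fuse into one piece — 1 connected region. The outline is a single polygon with 9 vertices. Extrusion per mm of travel: 0.8 × 0.2 / (π × 0.875²) = 0.066520. Accumulating E over each segment gives final E = 7.5012.

G0 X3.00 Y14.00 Z5.40
G1 X4.32 Y10.82 E0.2290
G1 X6.00 Y10.12 E0.3501
G1 X6.00 Y7.50 E0.5244
G1 X34.50 Y7.50 E2.4202
G1 X34.50 Y34.00 E4.1830
G1 X6.00 Y34.00 E6.0788
G1 X6.00 Y17.88 E7.1511
G1 X4.32 Y17.18 E7.2722
G1 X3.00 Y14.00 E7.5012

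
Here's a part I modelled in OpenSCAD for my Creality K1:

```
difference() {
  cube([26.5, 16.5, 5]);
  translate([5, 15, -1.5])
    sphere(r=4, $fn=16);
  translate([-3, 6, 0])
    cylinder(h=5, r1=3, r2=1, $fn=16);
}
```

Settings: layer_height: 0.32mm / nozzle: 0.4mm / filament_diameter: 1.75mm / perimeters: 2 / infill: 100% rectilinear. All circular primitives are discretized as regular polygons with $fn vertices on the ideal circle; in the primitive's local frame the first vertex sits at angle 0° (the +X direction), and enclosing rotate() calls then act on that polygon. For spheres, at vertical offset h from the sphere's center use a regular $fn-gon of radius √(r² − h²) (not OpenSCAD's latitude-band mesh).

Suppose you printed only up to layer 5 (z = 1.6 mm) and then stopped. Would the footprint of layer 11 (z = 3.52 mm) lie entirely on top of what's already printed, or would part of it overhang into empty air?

Compare the two slices. At z = 1.6: the cube (footprint 26.5×16.5) is included at this height (area 437.25 mm²); the r=4 sphere at (5, 15) slices to a regular 16-gon of circumradius 2.528 (√(r²−h²) with h=3.1 from center) (area = (16/2)·2.528²·sin(360°/16) = 19.56 mm²); the cone at (-3, 6) contributes a regular 16-gon of circumradius 2.360 (interpolated between r1=3 and r2=1 at t=0.320) (area = (16/2)·2.360²·sin(360°/16) = 17.05 mm²); After the difference (first − rest): starting from the 26.5×16.5 cube (437.25 mm²), the r=4 sphere at (5, 15) partially overlaps it — only the 16.78 mm² overlap (of its 19.56 mm²) is removed, clipping the outline; the cone at (-3, 6) misses the remaining region (no effect) — area = 420.47 mm². At z = 3.52: the cube is present — its section is the full 26.5×16.5 rectangle (area 437.25 mm²); the sphere at (5, 15) is not intersected at this z (|z−center|=5.020 > r=4); the cone at (-3, 6) contributes a regular 16-gon of circumradius 1.592 (interpolated between r1=3 and r2=1 at t=0.704) (area = (16/2)·1.592²·sin(360°/16) = 7.76 mm²); Subtracting the remaining from the first: starting from the 26.5×16.5 cube (437.25 mm²), the cone at (-3, 6) misses the remaining region (no effect) — area = 437.25 mm². Checking containment: at z = 3.52 the cross-section extends beyond the z = 1.6 cross-section by about 16.78 mm².

part overhangs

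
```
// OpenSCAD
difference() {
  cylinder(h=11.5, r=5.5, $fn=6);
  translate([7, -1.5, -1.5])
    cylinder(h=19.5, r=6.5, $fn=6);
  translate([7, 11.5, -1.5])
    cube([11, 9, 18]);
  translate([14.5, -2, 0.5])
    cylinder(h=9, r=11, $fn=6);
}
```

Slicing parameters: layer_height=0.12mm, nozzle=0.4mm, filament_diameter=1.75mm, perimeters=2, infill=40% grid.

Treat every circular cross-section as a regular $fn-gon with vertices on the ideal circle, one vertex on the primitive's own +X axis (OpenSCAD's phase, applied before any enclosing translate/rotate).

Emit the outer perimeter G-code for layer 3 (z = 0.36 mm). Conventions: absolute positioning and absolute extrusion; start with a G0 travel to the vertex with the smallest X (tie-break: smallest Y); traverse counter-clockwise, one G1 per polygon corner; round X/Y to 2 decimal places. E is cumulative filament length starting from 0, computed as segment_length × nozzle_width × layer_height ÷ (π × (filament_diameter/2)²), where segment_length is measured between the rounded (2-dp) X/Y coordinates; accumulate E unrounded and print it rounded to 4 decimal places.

At z = 0.36 mm: the cylinder: section is a regular 6-gon, circumradius r=5.5; the cylinder at (7, -1.5): section is a regular 6-gon, circumradius r=6.5; the cube at (7, 11.5) is present — its section is the full 11×9 rectangle; the cylinder at (14.5, -2) is not intersected at this z (z outside [0.5, 9.5]); Subtracting the remaining from the first: starting from the r=5.5 cylinder, the r=6.5 cylinder at (7, -1.5) partially overlaps it — only the 20.94 mm² overlap (of its 109.77 mm²) is removed, clipping the outline; the 11×9 cube at (7, 11.5) misses the remaining region (no effect) — 1 connected region. The outline is a single polygon with 7 vertices. Extrusion per mm of travel: 0.4 × 0.12 / (π × 0.875²) = 0.019956. Accumulating E over each segment gives final E = 0.6509.

G0 X-5.50 Y0.00 Z0.36
G1 X-2.75 Y-4.76 E0.1097
G1 X2.38 Y-4.76 E0.2121
G1 X0.50 Y-1.50 E0.2872
G1 X3.43 Y3.58 E0.4042
G1 X2.75 Y4.76 E0.4314
G1 X-2.75 Y4.76 E0.5411
G1 X-5.50 Y0.00 E0.6509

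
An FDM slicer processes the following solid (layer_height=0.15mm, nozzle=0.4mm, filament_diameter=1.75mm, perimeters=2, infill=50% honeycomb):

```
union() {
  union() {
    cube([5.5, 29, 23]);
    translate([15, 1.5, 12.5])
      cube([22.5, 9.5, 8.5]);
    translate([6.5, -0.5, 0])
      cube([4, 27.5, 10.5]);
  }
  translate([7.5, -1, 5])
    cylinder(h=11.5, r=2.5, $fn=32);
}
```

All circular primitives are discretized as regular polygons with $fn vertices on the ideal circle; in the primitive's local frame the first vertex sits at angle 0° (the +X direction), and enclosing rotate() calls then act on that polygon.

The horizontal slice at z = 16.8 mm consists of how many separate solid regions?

2

At z = 16.8 mm: the 5.5×29 cube contributes its full rectangle; the cube at (15, 1.5) (footprint 22.5×9.5) is included at this height; the cube at (6.5, -0.5) is absent (z outside [0, 10.5]); Combining (union): the 2 present regions are separate (no shared area or edge), so areas and boundary lengths simply add and each stays a separate island — 2 connected regions; the cylinder at (7.5, -1) is absent (z outside [5, 16.5]); Combining (union): only that combined region is present, so the union is just that shape — 2 connected regions. The result has 2 disconnected regions.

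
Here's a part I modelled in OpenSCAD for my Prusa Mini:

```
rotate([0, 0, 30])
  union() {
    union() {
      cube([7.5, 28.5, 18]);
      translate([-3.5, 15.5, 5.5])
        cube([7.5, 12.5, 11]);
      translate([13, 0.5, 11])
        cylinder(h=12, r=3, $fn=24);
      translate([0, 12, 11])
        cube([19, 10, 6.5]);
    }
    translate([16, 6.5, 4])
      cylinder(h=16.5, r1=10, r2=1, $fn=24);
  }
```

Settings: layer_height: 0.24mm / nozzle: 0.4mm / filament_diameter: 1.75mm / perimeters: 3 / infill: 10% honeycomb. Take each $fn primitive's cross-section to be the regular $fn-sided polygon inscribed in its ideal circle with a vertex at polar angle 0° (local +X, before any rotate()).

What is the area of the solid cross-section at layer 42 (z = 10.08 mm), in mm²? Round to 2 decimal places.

At z = 10.08 mm: the cube (footprint 7.5×28.5) is included at this height (area 213.75 mm²); the 7.5×12.5 cube at (-3.5, 15.5) contributes its full rectangle (area 93.75 mm²); the cylinder at (13, 0.5) is not intersected at this z (z outside [11, 23]); the cube at (0, 12) is absent (z outside [11, 17.5]); Combining (union): the regions partially overlap — summed areas 307.50 mm² minus the doubly-counted overlap 50.00 mm² gives 257.50 mm² — area = 257.50 mm²; the cone at (16, 6.5): at t=0.368 of its height the radius interpolates to r₁+(r₂−r₁)t = 6.684, giving a regular 24-gon of that circumradius (area = (24/2)·6.684²·sin(360°/24) = 138.74 mm²); Taking the union: the 2 present regions are separate (no shared area or edge), so areas and boundary lengths simply add and each stays a separate island — area = 396.24 mm²; (whole slice rotated 30° about Z — lengths, areas and connectivity unchanged). Overall, the cross-section has 2 separate islands. Net area = 396.24 mm².

396.24 mm²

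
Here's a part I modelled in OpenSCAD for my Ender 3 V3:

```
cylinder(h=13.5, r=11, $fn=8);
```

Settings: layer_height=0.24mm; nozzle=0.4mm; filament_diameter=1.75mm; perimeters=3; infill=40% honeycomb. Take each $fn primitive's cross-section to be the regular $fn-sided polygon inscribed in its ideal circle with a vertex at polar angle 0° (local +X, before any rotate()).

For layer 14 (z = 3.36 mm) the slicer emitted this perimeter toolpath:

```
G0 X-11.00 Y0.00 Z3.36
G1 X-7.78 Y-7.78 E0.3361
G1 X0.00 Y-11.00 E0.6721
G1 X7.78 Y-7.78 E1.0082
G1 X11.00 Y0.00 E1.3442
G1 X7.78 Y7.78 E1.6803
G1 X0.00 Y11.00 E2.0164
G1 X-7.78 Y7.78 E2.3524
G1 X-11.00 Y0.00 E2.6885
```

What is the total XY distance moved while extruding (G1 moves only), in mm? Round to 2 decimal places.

67.36 mm

Sum the Euclidean lengths of each G1 segment: total = 67.36 mm.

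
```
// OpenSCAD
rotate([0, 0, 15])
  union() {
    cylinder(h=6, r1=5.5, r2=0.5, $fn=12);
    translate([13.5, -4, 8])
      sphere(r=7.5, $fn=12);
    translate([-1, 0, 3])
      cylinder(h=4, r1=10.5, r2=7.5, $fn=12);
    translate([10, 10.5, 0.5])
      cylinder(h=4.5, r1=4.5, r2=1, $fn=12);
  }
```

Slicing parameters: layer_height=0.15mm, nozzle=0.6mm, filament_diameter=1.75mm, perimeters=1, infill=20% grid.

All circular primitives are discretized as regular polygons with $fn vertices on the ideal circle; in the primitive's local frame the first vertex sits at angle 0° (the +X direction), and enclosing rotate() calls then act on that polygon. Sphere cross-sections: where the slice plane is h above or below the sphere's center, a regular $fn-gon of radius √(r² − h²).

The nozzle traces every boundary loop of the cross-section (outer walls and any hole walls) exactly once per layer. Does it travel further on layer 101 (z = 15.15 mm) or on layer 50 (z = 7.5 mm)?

Layer 101 (z = 15.15): the cone is not intersected at this z (z outside [0, 6]); the r=7.5 sphere at (13.5, -4) contributes a regular 12-gon of circumradius √(7.5²−7.15²) = 2.264 (perimeter = 2·12·2.264·sin(180°/12) = 14.07 mm); the cone at (-1, 0) does not reach this height (z outside [3, 7]); the cone at (10, 10.5) does not reach this height (z outside [0.5, 5]); Taking the union: only the r=7.5 sphere at (13.5, -4) is present, so the union is just that shape — boundary = 14.07 mm; (rotated 15° about Z; rotation is an isometry so areas/perimeters/island counts are preserved). So its perimeter = 14.07 mm. Layer 50 (z = 7.5): the cone is absent (z outside [0, 6]); the sphere at (13.5, -4): section is a regular 12-gon, circumradius = √(r²−h²) = √(7.5²−0.5²) = 7.483 (perimeter = 2·12·7.483·sin(180°/12) = 46.48 mm); the cone at (-1, 0) is not intersected at this z (z outside [3, 7]); the cone at (10, 10.5) is not intersected at this z (z outside [0.5, 5]); Taking the union: only the r=7.5 sphere at (13.5, -4) is present, so the union is just that shape — boundary = 46.48 mm; (whole slice rotated 15° about Z — lengths, areas and connectivity unchanged). So its perimeter = 46.48 mm. Layer 50 is larger (46.48 vs 14.07 mm).

layer 50 (z = 7.5 mm)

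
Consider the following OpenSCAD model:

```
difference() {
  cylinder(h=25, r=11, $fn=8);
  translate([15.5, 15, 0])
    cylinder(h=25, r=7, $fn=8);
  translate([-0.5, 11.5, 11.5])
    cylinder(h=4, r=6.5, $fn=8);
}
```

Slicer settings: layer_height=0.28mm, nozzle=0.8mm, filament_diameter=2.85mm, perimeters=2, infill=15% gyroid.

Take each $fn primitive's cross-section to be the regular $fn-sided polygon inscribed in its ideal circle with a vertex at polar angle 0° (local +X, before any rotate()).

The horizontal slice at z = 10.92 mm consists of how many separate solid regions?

At z = 10.92 mm: the cylinder: section is a regular 8-gon, circumradius r=11; the cylinder at (15.5, 15): section is a regular 8-gon, circumradius r=7; the cylinder at (-0.5, 11.5) does not reach this height (z outside [11.5, 15.5]); Subtracting the remaining from the first: starting from the r=11 cylinder, the r=7 cylinder at (15.5, 15) misses the remaining region (no effect) — 1 connected region. The result has 1 disconnected region.

1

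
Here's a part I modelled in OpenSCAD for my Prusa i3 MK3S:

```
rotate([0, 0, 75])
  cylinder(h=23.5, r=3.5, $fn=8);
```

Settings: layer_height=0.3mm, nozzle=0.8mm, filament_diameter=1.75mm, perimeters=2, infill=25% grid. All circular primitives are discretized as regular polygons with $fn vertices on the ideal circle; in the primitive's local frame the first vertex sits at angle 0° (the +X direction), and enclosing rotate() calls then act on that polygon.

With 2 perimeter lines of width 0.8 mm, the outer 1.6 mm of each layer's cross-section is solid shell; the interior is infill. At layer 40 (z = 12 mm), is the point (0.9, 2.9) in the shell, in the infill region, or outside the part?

shell

At z = 12 mm: the cylinder: section is a regular 8-gon, circumradius r=3.5; (whole slice rotated 75° about Z — lengths, areas and connectivity unchanged). Overall, the cross-section is a single solid region. Undo the 75° rotation: the query point maps to (3.034, -0.119) in the un-rotated model frame. The nearest boundary edge runs (2.47, -2.47)→(3.50, 0.00); distance from the point to it = 0.38 mm. The point is inside the cross-section, 0.38 mm from the nearest boundary — within the 1.6 mm shell band (2 × 0.8).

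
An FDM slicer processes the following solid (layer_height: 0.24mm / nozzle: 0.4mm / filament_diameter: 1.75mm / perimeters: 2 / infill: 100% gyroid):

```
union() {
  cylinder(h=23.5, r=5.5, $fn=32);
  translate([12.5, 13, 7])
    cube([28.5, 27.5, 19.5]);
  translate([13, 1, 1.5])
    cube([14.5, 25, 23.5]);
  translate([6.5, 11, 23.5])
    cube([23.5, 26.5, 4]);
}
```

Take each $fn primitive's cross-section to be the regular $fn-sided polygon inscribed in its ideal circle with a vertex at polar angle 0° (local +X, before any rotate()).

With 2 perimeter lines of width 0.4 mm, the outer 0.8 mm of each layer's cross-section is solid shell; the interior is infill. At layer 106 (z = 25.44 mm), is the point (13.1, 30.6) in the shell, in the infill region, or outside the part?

At z = 25.44 mm: the cylinder is absent (z outside [0, 23.5]); the cube at (12.5, 13) is present — its section is the full 28.5×27.5 rectangle; the cube at (13, 1) does not reach this height (z outside [1.5, 25]); the cube at (6.5, 11) is present — its section is the full 23.5×26.5 rectangle; Taking the union: the regions partially overlap (shared area 428.75 mm²), so overlapping operands fuse into one piece — 1 connected region. Overall, the cross-section is a single solid region. The nearest boundary edge runs (6.50, 11.00)→(6.50, 37.50); distance from the point to it = 6.60 mm. The point is inside the cross-section and 6.60 mm from the nearest boundary — more than the 0.8 mm shell width (2 × 0.4), so it's in the infill interior.

infill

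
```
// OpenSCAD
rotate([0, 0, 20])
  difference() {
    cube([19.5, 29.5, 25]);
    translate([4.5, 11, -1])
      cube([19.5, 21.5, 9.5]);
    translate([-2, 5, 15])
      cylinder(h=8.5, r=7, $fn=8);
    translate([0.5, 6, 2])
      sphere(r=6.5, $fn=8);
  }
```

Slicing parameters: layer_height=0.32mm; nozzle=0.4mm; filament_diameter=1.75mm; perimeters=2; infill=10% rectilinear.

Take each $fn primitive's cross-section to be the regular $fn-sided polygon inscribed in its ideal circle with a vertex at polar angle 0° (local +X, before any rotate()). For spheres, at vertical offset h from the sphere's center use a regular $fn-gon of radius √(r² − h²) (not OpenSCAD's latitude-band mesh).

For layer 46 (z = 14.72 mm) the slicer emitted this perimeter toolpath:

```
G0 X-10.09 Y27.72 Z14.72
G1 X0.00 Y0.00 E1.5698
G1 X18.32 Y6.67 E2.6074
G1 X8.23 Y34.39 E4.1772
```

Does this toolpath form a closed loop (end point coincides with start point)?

Start point (G0): (-10.09, 27.72). End point (last G1): the path does not return to the start — open.

no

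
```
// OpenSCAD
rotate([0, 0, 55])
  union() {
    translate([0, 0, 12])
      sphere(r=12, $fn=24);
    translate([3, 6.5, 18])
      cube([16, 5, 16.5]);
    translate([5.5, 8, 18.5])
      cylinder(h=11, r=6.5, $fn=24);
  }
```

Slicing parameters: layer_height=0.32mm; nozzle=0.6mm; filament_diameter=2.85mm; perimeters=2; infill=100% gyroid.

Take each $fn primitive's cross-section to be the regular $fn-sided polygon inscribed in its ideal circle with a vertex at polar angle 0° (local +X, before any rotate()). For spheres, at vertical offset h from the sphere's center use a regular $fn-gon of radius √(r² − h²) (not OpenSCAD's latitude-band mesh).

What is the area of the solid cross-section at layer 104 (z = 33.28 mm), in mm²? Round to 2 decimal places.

80.00 mm²

At z = 33.28 mm: the sphere is absent (|z−center|=21.280 > r=12); the cube at (3, 6.5) is present — its section is the full 16×5 rectangle (area 80.00 mm²); the cylinder at (5.5, 8) is absent (z outside [18.5, 29.5]); Combining (union): only the 16×5 cube at (3, 6.5) is present, so the union is just that shape — area = 80.00 mm²; (rotated 55° about Z; rotation is an isometry so areas/perimeters/island counts are preserved). Overall, the cross-section is a single solid region. Net area = 80.00 mm².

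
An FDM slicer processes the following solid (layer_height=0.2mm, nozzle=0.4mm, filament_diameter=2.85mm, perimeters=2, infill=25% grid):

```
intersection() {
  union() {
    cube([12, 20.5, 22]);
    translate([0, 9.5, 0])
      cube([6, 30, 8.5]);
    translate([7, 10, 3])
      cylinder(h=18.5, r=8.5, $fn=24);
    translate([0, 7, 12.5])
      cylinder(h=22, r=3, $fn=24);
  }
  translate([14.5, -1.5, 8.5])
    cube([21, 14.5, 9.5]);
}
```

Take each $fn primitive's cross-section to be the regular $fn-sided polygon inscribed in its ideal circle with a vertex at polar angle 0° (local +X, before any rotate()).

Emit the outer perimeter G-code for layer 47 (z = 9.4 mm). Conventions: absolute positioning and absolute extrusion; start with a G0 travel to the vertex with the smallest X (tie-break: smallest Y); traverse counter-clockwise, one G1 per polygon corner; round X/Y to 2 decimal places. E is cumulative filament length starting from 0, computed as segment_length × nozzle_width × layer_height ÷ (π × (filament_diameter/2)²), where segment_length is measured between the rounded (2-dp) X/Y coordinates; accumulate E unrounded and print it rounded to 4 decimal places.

G0 X14.50 Y6.09 Z9.40
G1 X15.21 Y7.80 E0.0232
G1 X15.50 Y10.00 E0.0510
G1 X15.21 Y12.20 E0.0789
G1 X14.88 Y13.00 E0.0897
G1 X14.50 Y13.00 E0.0945
G1 X14.50 Y6.09 E0.1811

At z = 9.4 mm: the cube (footprint 12×20.5) is included at this height; the cube at (0, 9.5) is absent (z outside [0, 8.5]); the cylinder at (7, 10): section is a regular 24-gon, circumradius r=8.5; the cylinder at (0, 7) does not reach this height (z outside [12.5, 34.5]); Taking the union: the regions partially overlap (shared area 182.14 mm²), so overlapping operands fuse into one piece — 1 connected region; the cube at (14.5, -1.5) is present — its section is the full 21×14.5 rectangle; After intersecting: the 21×14.5 cube at (14.5, -1.5) partially overlaps that combined region; clipping to the common part keeps 4.81 mm² — 1 connected region. The outline is a single polygon with 6 vertices. Extrusion per mm of travel: 0.4 × 0.2 / (π × 1.425²) = 0.012540. Accumulating E over each segment gives final E = 0.1811.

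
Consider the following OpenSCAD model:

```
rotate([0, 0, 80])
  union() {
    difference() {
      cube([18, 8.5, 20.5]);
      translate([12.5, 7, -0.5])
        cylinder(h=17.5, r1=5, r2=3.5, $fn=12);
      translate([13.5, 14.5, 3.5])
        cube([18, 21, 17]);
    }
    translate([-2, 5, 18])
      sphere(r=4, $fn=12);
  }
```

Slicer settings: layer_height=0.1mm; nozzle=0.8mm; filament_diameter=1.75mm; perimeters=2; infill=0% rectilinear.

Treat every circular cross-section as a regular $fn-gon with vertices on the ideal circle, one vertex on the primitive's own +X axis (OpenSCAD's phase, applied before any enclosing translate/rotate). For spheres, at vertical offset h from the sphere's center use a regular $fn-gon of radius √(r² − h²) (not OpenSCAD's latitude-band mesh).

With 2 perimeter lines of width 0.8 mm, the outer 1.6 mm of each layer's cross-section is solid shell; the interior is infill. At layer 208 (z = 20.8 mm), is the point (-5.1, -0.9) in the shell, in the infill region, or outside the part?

infill

At z = 20.8 mm: the cube does not reach this height (z outside [0, 20.5]); the cone at (12.5, 7) is not intersected at this z (z outside [-0.5, 17]); the cube at (13.5, 14.5) does not reach this height (z outside [3.5, 20.5]); Subtracting the remaining from the first: the first operand is absent here, so nothing remains; the r=4 sphere at (-2, 5) slices to a regular 12-gon of circumradius 2.857 (√(r²−h²) with h=2.8 from center); Taking the union: only the r=4 sphere at (-2, 5) is present, so the union is just that shape — 1 connected region; (rotated 80° about Z; rotation is an isometry so areas/perimeters/island counts are preserved). Overall, the cross-section is a single solid region. Undo the 80° rotation: the query point maps to (-1.772, 4.866) in the un-rotated model frame. The nearest boundary edge runs (-0.57, 2.53)→(0.47, 3.57); distance from the point to it = 2.50 mm. The point is inside the cross-section and 2.50 mm from the nearest boundary — more than the 1.6 mm shell width (2 × 0.8), so it's in the infill interior.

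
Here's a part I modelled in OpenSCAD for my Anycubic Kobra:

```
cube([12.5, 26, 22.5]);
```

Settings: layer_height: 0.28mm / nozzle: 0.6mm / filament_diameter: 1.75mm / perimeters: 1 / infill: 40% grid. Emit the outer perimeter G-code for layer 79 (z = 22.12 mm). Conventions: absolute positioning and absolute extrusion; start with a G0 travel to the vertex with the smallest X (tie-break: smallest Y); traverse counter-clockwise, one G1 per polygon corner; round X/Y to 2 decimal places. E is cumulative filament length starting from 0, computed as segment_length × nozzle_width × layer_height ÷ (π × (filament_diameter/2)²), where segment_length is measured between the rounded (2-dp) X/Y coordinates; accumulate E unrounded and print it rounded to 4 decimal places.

G0 X0.00 Y0.00 Z22.12
G1 X12.50 Y0.00 E0.8731
G1 X12.50 Y26.00 E2.6891
G1 X0.00 Y26.00 E3.5622
G1 X0.00 Y0.00 E5.3782

At z = 22.12 mm: the 12.5×26 cube contributes its full rectangle. The outline is a single polygon with 4 vertices. Extrusion per mm of travel: 0.6 × 0.28 / (π × 0.875²) = 0.069846. Accumulating E over each segment gives final E = 5.3782.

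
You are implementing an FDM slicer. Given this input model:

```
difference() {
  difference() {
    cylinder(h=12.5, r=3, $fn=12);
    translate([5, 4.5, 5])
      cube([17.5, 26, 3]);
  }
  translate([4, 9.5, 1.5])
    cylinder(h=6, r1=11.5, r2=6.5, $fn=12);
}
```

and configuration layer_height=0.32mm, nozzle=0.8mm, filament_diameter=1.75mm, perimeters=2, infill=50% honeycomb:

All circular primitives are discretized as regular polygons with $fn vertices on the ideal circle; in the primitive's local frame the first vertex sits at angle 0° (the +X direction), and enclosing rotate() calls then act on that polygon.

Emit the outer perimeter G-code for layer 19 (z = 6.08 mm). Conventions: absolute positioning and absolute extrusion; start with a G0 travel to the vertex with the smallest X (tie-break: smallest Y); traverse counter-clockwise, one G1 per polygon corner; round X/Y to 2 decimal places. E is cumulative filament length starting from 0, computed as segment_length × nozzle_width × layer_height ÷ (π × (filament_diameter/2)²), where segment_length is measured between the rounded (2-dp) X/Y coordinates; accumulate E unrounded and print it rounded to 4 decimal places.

G0 X-3.00 Y0.00 Z6.08
G1 X-2.60 Y-1.50 E0.1652
G1 X-1.50 Y-2.60 E0.3308
G1 X0.00 Y-3.00 E0.4960
G1 X1.50 Y-2.60 E0.6613
G1 X2.60 Y-1.50 E0.8268
G1 X3.00 Y0.00 E0.9921
G1 X2.60 Y1.50 E1.1573
G1 X1.65 Y2.45 E1.3003
G1 X0.16 Y2.85 E1.4645
G1 X0.01 Y3.00 E1.4870
G1 X0.00 Y3.00 E1.4881
G1 X-1.50 Y2.60 E1.6533
G1 X-2.60 Y1.50 E1.8189
G1 X-3.00 Y0.00 E1.9841

At z = 6.08 mm: the cylinder: section is a regular 12-gon, circumradius r=3; the cube at (5, 4.5) is present — its section is the full 17.5×26 rectangle; Subtracting the remaining from the first: starting from the r=3 cylinder, the 17.5×26 cube at (5, 4.5) misses the remaining region (no effect) — 1 connected region; the cone at (4, 9.5) contributes a regular 12-gon of circumradius 7.683 (interpolated between r1=11.5 and r2=6.5 at t=0.763); After the difference (first − rest): starting from the result so far, the cone at (4, 9.5) partially overlaps it — only the 0.17 mm² overlap (of its 177.10 mm²) is removed, clipping the outline — 1 connected region. The outline is a single polygon with 14 vertices. Extrusion per mm of travel: 0.8 × 0.32 / (π × 0.875²) = 0.106432. Accumulating E over each segment gives final E = 1.9841.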